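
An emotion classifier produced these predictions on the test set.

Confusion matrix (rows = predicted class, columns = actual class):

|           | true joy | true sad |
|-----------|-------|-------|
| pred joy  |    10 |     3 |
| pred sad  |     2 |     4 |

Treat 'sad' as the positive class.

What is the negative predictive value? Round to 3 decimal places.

NPV = TN/(TN+FN) = 10/(10+3) = 0.769

0.769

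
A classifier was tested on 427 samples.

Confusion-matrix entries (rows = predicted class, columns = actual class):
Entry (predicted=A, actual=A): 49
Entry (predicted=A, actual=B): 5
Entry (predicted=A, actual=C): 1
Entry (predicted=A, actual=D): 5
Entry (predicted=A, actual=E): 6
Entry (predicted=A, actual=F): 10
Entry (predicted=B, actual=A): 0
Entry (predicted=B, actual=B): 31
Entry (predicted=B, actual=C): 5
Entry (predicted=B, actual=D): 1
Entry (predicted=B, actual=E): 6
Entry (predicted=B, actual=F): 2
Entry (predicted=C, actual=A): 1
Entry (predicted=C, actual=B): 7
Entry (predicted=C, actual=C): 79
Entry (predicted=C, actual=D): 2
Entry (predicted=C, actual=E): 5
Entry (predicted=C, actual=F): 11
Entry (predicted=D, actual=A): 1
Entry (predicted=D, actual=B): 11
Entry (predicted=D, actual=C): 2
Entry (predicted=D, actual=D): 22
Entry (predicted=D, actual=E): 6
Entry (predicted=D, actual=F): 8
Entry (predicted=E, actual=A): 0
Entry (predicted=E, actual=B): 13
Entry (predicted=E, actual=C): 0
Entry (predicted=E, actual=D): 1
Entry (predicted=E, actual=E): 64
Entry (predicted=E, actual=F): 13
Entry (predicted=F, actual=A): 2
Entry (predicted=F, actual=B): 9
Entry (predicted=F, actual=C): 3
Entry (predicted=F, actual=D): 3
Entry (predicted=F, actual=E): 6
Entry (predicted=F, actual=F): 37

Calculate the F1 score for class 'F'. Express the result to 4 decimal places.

0.5248

Treat 'F' as positive and all other classes as negative.
F1 score = 2·TP/(2·TP+FP+FN).
F: TP=37, FP=2+9+3+3+6=23, FN=10+2+11+8+13=44 → 74/141 = 0.52482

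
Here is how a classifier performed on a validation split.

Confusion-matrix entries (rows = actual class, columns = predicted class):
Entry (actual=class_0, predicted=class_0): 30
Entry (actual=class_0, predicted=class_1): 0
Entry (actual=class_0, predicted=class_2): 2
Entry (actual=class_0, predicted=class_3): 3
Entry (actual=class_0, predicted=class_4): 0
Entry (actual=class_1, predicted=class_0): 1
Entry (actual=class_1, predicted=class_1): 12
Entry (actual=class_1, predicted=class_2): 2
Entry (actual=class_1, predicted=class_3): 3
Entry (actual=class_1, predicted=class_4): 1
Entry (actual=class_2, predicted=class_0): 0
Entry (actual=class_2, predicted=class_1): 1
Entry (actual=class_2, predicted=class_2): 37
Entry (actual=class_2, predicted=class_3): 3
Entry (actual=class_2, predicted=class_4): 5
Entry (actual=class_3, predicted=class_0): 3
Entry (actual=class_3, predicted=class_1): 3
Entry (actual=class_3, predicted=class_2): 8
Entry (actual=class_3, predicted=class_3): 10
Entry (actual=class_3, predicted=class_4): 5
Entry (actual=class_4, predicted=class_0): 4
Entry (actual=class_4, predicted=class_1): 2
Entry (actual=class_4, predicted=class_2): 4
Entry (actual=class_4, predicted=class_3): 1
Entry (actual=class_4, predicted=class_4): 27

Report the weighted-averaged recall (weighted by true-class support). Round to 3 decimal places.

Per-class recall (TP/(TP+FN)):
  class_0: TP=30, FN=0+2+3+0=5 → 30/35 = 0.8571
  class_1: TP=12, FN=1+2+3+1=7 → 12/19 = 0.6316
  class_2: TP=37, FN=0+1+3+5=9 → 37/46 = 0.8043
  class_3: TP=10, FN=3+3+8+5=19 → 10/29 = 0.3448
  class_4: TP=27, FN=4+2+4+1=11 → 27/38 = 0.7105
Weighted-recall = Σ (supportᵢ/N)·recallᵢ with N=167: (35/167)·0.8571 + (19/167)·0.6316 + (46/167)·0.8043 + (29/167)·0.3448 + (38/167)·0.7105 = 0.695

0.695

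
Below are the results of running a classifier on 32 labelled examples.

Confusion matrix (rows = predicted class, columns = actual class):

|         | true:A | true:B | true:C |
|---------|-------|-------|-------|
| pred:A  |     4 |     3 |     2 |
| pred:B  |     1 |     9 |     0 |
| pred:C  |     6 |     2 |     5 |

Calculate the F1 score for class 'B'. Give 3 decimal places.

F1 score = 2·TP/(2·TP+FP+FN).
B: TP=9, FP=1+0=1, FN=3+2=5 → 18/24 = 0.7500

0.750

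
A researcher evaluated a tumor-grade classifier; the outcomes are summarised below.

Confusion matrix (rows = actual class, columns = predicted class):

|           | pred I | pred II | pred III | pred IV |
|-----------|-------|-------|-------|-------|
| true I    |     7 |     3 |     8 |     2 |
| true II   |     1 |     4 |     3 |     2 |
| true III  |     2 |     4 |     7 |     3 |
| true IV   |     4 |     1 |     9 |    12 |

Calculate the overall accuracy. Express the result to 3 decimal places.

0.417

Accuracy = trace / total = (7+4+7+12=30) / 72 = 30/72 = 0.417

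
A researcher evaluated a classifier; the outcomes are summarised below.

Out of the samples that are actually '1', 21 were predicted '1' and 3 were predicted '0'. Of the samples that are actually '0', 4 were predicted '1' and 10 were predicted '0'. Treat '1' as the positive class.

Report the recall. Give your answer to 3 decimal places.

Recall = TP/(TP+FN) = 21/(21+3) = 21/24 = 0.875

0.875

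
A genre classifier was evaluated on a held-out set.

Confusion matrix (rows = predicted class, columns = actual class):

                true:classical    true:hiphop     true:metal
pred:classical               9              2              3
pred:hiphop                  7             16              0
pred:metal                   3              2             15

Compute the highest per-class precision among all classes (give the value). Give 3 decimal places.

0.750

Per-class precision (TP/(TP+FP)):
  classical: TP=9, FP=2+3=5 → 9/14 = 0.6429
  hiphop: TP=16, FP=7+0=7 → 16/23 = 0.6957
  metal: TP=15, FP=3+2=5 → 15/20 = 0.7500
Highest is class 'metal' with precision = 0.750.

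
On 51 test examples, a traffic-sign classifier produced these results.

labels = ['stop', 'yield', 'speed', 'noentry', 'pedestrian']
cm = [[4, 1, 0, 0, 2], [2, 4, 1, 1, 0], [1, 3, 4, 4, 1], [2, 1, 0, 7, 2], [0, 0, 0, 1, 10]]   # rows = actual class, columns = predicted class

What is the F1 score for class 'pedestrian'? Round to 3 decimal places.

F1 score = 2·TP/(2·TP+FP+FN).
pedestrian: TP=10, FP=2+0+1+2=5, FN=0+0+0+1=1 → 20/26 = 0.7692

0.769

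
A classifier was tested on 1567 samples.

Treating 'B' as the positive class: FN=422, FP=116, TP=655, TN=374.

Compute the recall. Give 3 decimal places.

0.608

Recall = TP/(TP+FN) = 655/(655+422) = 655/1077 = 0.608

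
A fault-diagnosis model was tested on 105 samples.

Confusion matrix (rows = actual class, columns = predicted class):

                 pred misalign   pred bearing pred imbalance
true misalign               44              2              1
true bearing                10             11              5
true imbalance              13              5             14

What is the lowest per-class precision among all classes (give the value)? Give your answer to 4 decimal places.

0.6111

Per-class precision (TP/(TP+FP)):
  misalign: TP=44, FP=10+13=23 → 44/67 = 0.65672
  bearing: TP=11, FP=2+5=7 → 11/18 = 0.61111
  imbalance: TP=14, FP=1+5=6 → 14/20 = 0.70000
Lowest is class 'bearing' with precision = 0.6111.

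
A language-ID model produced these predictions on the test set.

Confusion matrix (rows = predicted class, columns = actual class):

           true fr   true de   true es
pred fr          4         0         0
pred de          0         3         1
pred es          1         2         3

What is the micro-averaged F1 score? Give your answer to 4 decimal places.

Micro-averaging pools counts across classes: ΣTP=10, ΣFP=4, ΣFN=4.
Micro-F1 score = 2·TP/(2·TP+FP+FN) on pooled counts = 0.7143 (equals overall accuracy in single-label multiclass).

0.7143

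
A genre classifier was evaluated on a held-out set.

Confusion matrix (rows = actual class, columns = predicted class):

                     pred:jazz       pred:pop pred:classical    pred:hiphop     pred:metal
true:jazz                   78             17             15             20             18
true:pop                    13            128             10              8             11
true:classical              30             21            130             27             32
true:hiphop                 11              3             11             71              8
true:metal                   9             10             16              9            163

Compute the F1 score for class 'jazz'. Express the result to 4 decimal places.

0.5398

Take TP from the diagonal, FP from the rest of the 'jazz' prediction marginal, FN from the rest of the 'jazz' actual marginal.
F1 score = 2·TP/(2·TP+FP+FN).
jazz: TP=78, FP=13+30+11+9=63, FN=17+15+20+18=70 → 156/289 = 0.53979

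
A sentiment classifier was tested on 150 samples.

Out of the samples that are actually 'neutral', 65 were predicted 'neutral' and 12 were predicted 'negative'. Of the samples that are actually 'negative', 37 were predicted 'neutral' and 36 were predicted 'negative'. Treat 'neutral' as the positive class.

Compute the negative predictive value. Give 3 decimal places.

0.750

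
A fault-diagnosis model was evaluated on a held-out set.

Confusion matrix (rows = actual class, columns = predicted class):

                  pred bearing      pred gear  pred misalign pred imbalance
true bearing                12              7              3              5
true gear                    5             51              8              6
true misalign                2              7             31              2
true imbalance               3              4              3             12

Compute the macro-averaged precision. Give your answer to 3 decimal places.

0.613

Per-class precision (TP/(TP+FP)):
  bearing: TP=12, FP=5+2+3=10 → 12/22 = 0.5455
  gear: TP=51, FP=7+7+4=18 → 51/69 = 0.7391
  misalign: TP=31, FP=3+8+3=14 → 31/45 = 0.6889
  imbalance: TP=12, FP=5+6+2=13 → 12/25 = 0.4800
Macro-precision = mean = (0.5455 + 0.7391 + 0.6889 + 0.4800) / 4 = 0.613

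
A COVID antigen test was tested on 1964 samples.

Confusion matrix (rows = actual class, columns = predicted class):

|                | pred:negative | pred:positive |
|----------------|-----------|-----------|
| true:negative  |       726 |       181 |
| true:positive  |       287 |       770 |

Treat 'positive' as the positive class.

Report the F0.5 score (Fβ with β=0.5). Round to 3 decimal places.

0.792

Fβ = (1+β²)·TP / ((1+β²)·TP + β²·FN + FP), with β²=1/4
= 1.25·770 / (1.25·770 + 0.25·287 + 181) = 0.792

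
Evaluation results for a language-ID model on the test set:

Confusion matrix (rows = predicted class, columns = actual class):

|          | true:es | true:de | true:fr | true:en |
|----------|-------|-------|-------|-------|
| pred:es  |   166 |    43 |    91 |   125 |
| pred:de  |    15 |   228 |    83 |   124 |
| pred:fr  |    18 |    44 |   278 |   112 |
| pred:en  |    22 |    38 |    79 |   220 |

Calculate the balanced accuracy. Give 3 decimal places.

0.575

Balanced accuracy = mean of per-class recall.
  es: recall = 166/221 = 0.7511
  de: recall = 228/353 = 0.6459
  fr: recall = 278/531 = 0.5235
  en: recall = 220/581 = 0.3787
Mean = (0.7511 + 0.6459 + 0.5235 + 0.3787) / 4 = 0.575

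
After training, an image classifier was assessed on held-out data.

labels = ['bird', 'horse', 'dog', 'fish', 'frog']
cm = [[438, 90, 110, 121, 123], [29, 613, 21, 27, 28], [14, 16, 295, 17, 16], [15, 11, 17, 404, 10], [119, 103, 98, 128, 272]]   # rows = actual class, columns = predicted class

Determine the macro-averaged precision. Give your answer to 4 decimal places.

0.6358

Per-class precision (TP/(TP+FP)):
  bird: TP=438, FP=29+14+15+119=177 → 438/615 = 0.71220
  horse: TP=613, FP=90+16+11+103=220 → 613/833 = 0.73589
  dog: TP=295, FP=110+21+17+98=246 → 295/541 = 0.54529
  fish: TP=404, FP=121+27+17+128=293 → 404/697 = 0.57963
  frog: TP=272, FP=123+28+16+10=177 → 272/449 = 0.60579
Macro-precision = mean = (0.71220 + 0.73589 + 0.54529 + 0.57963 + 0.60579) / 5 = 0.6358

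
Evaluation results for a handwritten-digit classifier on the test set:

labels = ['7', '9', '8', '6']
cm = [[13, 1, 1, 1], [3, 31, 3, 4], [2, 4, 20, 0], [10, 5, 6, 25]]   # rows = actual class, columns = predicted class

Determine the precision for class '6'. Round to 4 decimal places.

precision = TP/(TP+FP).
6: TP=25, FP=1+4+0=5 → 25/30 = 0.83333

0.8333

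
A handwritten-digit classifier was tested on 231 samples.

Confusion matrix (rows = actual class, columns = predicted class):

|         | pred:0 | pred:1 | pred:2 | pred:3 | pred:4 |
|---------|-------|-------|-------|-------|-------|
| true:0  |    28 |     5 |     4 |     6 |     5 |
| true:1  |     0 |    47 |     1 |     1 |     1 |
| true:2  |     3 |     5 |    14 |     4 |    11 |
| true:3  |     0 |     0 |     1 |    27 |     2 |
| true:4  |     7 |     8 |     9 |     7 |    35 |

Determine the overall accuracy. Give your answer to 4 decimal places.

Accuracy = trace / total = (28+47+14+27+35=151) / 231 = 151/231 = 0.6537

0.6537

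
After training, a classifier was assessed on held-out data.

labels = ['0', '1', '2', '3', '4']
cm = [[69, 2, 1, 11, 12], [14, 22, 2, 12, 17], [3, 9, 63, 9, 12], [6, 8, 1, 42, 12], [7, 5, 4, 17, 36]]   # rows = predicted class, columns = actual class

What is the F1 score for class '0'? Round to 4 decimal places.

Take TP from the diagonal, FP from the rest of the '0' prediction marginal, FN from the rest of the '0' actual marginal.
F1 score = 2·TP/(2·TP+FP+FN).
0: TP=69, FP=2+1+11+12=26, FN=14+3+6+7=30 → 138/194 = 0.71134

0.7113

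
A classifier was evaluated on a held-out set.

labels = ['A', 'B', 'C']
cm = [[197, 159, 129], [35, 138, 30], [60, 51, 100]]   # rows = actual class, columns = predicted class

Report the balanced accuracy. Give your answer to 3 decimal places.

0.520

Balanced accuracy = mean of per-class recall.
  A: recall = 197/485 = 0.4062
  B: recall = 138/203 = 0.6798
  C: recall = 100/211 = 0.4739
Mean = (0.4062 + 0.6798 + 0.4739) / 3 = 0.520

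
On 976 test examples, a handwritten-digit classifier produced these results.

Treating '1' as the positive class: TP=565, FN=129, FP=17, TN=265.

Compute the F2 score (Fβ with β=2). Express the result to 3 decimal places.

0.841

Fβ = (1+β²)·TP / ((1+β²)·TP + β²·FN + FP), with β²=4
= 5·565 / (5·565 + 4·129 + 17) = 0.841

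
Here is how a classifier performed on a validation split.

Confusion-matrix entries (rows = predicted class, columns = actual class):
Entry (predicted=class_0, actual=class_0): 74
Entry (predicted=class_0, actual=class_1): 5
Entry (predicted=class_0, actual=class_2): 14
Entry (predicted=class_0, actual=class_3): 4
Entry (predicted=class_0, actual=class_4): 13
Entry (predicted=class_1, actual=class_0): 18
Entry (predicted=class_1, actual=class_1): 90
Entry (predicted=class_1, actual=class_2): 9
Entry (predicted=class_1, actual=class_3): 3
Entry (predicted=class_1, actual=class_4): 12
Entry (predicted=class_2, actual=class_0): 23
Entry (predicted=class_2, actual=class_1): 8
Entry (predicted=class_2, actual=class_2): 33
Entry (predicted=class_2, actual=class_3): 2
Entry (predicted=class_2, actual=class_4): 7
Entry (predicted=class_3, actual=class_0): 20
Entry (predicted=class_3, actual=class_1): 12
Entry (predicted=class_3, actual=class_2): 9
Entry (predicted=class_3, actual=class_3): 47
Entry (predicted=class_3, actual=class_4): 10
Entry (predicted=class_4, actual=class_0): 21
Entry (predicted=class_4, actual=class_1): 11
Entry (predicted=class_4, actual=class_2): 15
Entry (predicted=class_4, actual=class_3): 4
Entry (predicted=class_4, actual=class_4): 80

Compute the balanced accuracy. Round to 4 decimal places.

0.6080

Balanced accuracy = mean of per-class recall.
  class_0: recall = 74/156 = 0.47436
  class_1: recall = 90/126 = 0.71429
  class_2: recall = 33/80 = 0.41250
  class_3: recall = 47/60 = 0.78333
  class_4: recall = 80/122 = 0.65574
Mean = (0.47436 + 0.71429 + 0.41250 + 0.78333 + 0.65574) / 5 = 0.6080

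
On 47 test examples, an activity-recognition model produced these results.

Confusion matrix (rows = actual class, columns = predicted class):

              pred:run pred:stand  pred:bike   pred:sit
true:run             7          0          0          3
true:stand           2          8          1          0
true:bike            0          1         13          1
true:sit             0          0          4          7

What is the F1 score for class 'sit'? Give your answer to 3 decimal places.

0.636

One-vs-rest for 'sit': TP = diagonal; FP = other classes predicted 'sit'; FN = 'sit' predicted as other.
F1 score = 2·TP/(2·TP+FP+FN).
sit: TP=7, FP=3+0+1=4, FN=0+0+4=4 → 14/22 = 0.6364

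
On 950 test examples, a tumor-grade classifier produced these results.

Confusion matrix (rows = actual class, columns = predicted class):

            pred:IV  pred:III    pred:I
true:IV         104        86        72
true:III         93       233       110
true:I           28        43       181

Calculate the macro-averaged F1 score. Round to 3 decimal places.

0.533

Per-class F1 score (2·TP/(2·TP+FP+FN)):
  IV: TP=104, FP=93+28=121, FN=86+72=158 → 208/487 = 0.4271
  III: TP=233, FP=86+43=129, FN=93+110=203 → 466/798 = 0.5840
  I: TP=181, FP=72+110=182, FN=28+43=71 → 362/615 = 0.5886
Macro-F1 score = mean = (0.4271 + 0.5840 + 0.5886) / 3 = 0.533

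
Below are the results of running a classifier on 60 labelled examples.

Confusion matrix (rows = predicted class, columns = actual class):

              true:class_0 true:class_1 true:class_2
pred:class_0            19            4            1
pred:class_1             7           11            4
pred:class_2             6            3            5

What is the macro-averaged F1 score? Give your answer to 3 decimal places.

Per-class F1 score (2·TP/(2·TP+FP+FN)):
  class_0: TP=19, FP=4+1=5, FN=7+6=13 → 38/56 = 0.6786
  class_1: TP=11, FP=7+4=11, FN=4+3=7 → 22/40 = 0.5500
  class_2: TP=5, FP=6+3=9, FN=1+4=5 → 10/24 = 0.4167
Macro-F1 score = mean = (0.6786 + 0.5500 + 0.4167) / 3 = 0.548

0.548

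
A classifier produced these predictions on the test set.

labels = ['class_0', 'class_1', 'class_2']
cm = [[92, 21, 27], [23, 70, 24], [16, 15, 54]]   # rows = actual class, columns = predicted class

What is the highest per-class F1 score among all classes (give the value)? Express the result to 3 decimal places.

0.679

Per-class F1 score (2·TP/(2·TP+FP+FN)):
  class_0: TP=92, FP=23+16=39, FN=21+27=48 → 184/271 = 0.6790
  class_1: TP=70, FP=21+15=36, FN=23+24=47 → 140/223 = 0.6278
  class_2: TP=54, FP=27+24=51, FN=16+15=31 → 108/190 = 0.5684
Highest is class 'class_0' with F1 score = 0.679.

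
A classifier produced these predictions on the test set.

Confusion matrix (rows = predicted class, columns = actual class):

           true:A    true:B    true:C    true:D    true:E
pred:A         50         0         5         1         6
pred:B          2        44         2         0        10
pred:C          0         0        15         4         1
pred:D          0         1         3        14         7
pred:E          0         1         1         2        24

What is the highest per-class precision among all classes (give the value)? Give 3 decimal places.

Per-class precision (TP/(TP+FP)):
  A: TP=50, FP=0+5+1+6=12 → 50/62 = 0.8065
  B: TP=44, FP=2+2+0+10=14 → 44/58 = 0.7586
  C: TP=15, FP=0+0+4+1=5 → 15/20 = 0.7500
  D: TP=14, FP=0+1+3+7=11 → 14/25 = 0.5600
  E: TP=24, FP=0+1+1+2=4 → 24/28 = 0.8571
Highest is class 'E' with precision = 0.857.

0.857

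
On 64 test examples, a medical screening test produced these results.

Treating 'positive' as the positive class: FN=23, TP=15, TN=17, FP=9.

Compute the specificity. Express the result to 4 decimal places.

Specificity = TN/(TN+FP) = 17/(17+9) = 0.6538

0.6538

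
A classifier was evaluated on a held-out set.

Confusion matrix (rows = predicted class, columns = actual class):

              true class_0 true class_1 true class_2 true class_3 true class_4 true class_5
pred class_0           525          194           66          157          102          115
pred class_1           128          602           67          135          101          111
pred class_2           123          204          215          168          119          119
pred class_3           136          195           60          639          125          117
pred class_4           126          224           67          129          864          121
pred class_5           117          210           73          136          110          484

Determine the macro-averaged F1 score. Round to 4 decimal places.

Per-class F1 score (2·TP/(2·TP+FP+FN)):
  class_0: TP=525, FP=194+66+157+102+115=634, FN=128+123+136+126+117=630 → 1050/2314 = 0.45376
  class_1: TP=602, FP=128+67+135+101+111=542, FN=194+204+195+224+210=1027 → 1204/2773 = 0.43419
  class_2: TP=215, FP=123+204+168+119+119=733, FN=66+67+60+67+73=333 → 430/1496 = 0.28743
  class_3: TP=639, FP=136+195+60+125+117=633, FN=157+135+168+129+136=725 → 1278/2636 = 0.48483
  class_4: TP=864, FP=126+224+67+129+121=667, FN=102+101+119+125+110=557 → 1728/2952 = 0.58537
  class_5: TP=484, FP=117+210+73+136+110=646, FN=115+111+119+117+121=583 → 968/2197 = 0.44060
Macro-F1 score = mean = (0.45376 + 0.43419 + 0.28743 + 0.48483 + 0.58537 + 0.44060) / 6 = 0.4477

0.4477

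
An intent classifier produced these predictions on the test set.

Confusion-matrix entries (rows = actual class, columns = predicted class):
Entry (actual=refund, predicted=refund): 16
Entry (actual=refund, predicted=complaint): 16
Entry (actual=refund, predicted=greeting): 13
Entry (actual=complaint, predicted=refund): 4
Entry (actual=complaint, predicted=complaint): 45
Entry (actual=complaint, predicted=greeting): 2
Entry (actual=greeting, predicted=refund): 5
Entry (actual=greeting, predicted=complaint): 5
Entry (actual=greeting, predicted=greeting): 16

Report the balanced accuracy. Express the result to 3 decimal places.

Balanced accuracy = mean of per-class recall.
  refund: recall = 16/45 = 0.3556
  complaint: recall = 45/51 = 0.8824
  greeting: recall = 16/26 = 0.6154
Mean = (0.3556 + 0.8824 + 0.6154) / 3 = 0.618

0.618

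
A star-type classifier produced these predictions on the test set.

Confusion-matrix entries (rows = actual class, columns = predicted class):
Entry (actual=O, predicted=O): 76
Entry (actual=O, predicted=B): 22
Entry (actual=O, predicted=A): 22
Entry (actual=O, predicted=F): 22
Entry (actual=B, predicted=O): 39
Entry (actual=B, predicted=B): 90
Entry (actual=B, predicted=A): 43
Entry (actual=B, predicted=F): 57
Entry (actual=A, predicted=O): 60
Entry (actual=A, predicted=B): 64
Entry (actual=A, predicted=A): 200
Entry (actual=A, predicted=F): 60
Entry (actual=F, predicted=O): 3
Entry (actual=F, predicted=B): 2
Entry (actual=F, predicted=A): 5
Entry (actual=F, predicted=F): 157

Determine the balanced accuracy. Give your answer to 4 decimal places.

0.5973

Balanced accuracy = mean of per-class recall.
  O: recall = 76/142 = 0.53521
  B: recall = 90/229 = 0.39301
  A: recall = 200/384 = 0.52083
  F: recall = 157/167 = 0.94012
Mean = (0.53521 + 0.39301 + 0.52083 + 0.94012) / 4 = 0.5973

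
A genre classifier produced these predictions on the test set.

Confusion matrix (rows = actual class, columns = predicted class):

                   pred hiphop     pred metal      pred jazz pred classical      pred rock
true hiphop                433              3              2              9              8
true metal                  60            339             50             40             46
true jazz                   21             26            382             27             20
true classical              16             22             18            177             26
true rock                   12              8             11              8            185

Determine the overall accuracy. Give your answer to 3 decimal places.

0.778

Accuracy = trace / total = (433+339+382+177+185=1516) / 1949 = 1516/1949 = 0.778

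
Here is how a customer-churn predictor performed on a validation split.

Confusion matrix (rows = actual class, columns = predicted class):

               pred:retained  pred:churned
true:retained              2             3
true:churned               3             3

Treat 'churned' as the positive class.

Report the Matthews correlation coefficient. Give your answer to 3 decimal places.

MCC = (TP·TN − FP·FN) / √((TP+FP)(TP+FN)(TN+FP)(TN+FN))
Numerator = 3·2 − 3·3 = -3
Denominator = √(6·6·5·5) = √900 = 30.0000
MCC = -3 / 30.0000 = -0.100

-0.100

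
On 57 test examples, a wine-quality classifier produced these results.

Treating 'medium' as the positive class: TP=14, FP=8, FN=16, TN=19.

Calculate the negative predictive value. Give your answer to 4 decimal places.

NPV = TN/(TN+FN) = 19/(19+16) = 0.5429

0.5429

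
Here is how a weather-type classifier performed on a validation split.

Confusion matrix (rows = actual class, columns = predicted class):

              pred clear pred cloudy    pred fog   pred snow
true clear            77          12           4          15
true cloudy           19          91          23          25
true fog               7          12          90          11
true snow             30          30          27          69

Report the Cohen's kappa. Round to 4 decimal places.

Observed agreement pₒ = trace/N = 327/542 = 0.60332
Expected agreement pₑ = Σ (rowᵢ·colᵢ)/N² = (108·133 + 158·145 + 120·144 + 156·120)/542² = 0.24943
κ = (pₒ − pₑ)/(1 − pₑ) = (0.60332 − 0.24943)/(1 − 0.24943) = 0.4715

0.4715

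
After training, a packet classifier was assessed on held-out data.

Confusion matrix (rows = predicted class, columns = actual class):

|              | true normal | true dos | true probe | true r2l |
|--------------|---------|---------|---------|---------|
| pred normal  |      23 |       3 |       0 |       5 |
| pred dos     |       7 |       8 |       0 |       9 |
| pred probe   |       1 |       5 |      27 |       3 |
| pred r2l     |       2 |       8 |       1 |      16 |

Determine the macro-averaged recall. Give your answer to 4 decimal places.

Per-class recall (TP/(TP+FN)):
  normal: TP=23, FN=7+1+2=10 → 23/33 = 0.69697
  dos: TP=8, FN=3+5+8=16 → 8/24 = 0.33333
  probe: TP=27, FN=0+0+1=1 → 27/28 = 0.96429
  r2l: TP=16, FN=5+9+3=17 → 16/33 = 0.48485
Macro-recall = mean = (0.69697 + 0.33333 + 0.96429 + 0.48485) / 4 = 0.6199

0.6199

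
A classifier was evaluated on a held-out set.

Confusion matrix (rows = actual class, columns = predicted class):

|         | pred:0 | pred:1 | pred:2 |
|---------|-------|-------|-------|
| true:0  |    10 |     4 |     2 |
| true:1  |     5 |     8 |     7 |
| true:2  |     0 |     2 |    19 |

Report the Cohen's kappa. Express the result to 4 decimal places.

0.4675

Observed agreement pₒ = trace/N = 37/57 = 0.64912
Expected agreement pₑ = Σ (rowᵢ·colᵢ)/N² = (16·15 + 20·14 + 21·28)/57² = 0.34103
κ = (pₒ − pₑ)/(1 − pₑ) = (0.64912 − 0.34103)/(1 − 0.34103) = 0.4675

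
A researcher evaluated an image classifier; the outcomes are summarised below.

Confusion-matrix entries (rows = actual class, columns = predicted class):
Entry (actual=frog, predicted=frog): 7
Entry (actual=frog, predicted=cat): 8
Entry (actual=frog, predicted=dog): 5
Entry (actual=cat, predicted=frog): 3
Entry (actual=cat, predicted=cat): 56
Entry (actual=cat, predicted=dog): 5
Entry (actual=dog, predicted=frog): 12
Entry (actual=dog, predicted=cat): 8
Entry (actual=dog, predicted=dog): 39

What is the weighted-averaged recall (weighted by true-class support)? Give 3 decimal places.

0.713

Per-class recall (TP/(TP+FN)):
  frog: TP=7, FN=8+5=13 → 7/20 = 0.3500
  cat: TP=56, FN=3+5=8 → 56/64 = 0.8750
  dog: TP=39, FN=12+8=20 → 39/59 = 0.6610
Weighted-recall = Σ (supportᵢ/N)·recallᵢ with N=143: (20/143)·0.3500 + (64/143)·0.8750 + (59/143)·0.6610 = 0.713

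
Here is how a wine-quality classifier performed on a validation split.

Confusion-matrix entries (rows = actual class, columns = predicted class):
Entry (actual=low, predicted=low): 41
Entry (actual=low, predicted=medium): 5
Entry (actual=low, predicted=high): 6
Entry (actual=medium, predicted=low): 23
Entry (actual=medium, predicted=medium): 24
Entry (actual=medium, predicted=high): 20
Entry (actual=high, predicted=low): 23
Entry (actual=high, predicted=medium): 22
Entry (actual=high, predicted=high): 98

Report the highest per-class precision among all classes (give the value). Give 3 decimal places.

0.790

Per-class precision (TP/(TP+FP)):
  low: TP=41, FP=23+23=46 → 41/87 = 0.4713
  medium: TP=24, FP=5+22=27 → 24/51 = 0.4706
  high: TP=98, FP=6+20=26 → 98/124 = 0.7903
Highest is class 'high' with precision = 0.790.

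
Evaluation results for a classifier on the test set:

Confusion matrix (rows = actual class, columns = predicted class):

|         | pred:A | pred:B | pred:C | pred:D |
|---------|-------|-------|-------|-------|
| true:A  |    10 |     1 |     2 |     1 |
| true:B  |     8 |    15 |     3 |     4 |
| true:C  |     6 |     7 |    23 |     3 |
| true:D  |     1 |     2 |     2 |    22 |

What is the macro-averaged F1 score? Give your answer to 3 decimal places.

Per-class F1 score (2·TP/(2·TP+FP+FN)):
  A: TP=10, FP=8+6+1=15, FN=1+2+1=4 → 20/39 = 0.5128
  B: TP=15, FP=1+7+2=10, FN=8+3+4=15 → 30/55 = 0.5455
  C: TP=23, FP=2+3+2=7, FN=6+7+3=16 → 46/69 = 0.6667
  D: TP=22, FP=1+4+3=8, FN=1+2+2=5 → 44/57 = 0.7719
Macro-F1 score = mean = (0.5128 + 0.5455 + 0.6667 + 0.7719) / 4 = 0.624

0.624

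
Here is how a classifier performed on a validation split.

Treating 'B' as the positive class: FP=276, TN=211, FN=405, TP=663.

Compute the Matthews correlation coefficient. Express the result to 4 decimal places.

0.0513

MCC = (TP·TN − FP·FN) / √((TP+FP)(TP+FN)(TN+FP)(TN+FN))
Numerator = 663·211 − 276·405 = 28113
Denominator = √(939·1068·487·616) = √300847577184 = 548495.7404
MCC = 28113 / 548495.7404 = 0.0513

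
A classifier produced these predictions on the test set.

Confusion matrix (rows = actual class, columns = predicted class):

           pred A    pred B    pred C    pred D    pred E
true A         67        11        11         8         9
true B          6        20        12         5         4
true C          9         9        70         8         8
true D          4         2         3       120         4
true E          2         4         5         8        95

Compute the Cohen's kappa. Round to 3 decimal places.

Observed agreement pₒ = trace/N = 372/504 = 0.7381
Expected agreement pₑ = Σ (rowᵢ·colᵢ)/N² = (106·88 + 47·46 + 104·101 + 133·149 + 114·120)/504² = 0.2185
κ = (pₒ − pₑ)/(1 − pₑ) = (0.7381 − 0.2185)/(1 − 0.2185) = 0.665

0.665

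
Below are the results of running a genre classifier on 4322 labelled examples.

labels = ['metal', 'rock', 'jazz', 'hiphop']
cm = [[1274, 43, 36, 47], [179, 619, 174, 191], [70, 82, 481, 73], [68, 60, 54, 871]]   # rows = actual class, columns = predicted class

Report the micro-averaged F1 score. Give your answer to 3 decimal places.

0.751

Micro-averaging pools counts across classes: ΣTP=3245, ΣFP=1077, ΣFN=1077.
Micro-F1 score = 2·TP/(2·TP+FP+FN) on pooled counts = 0.751 (equals overall accuracy in single-label multiclass).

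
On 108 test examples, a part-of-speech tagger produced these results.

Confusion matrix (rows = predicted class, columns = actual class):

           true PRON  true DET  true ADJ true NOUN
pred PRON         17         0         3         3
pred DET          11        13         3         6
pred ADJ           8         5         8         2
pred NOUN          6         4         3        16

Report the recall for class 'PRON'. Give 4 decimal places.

0.4048

Treat 'PRON' as positive and all other classes as negative.
recall = TP/(TP+FN).
PRON: TP=17, FN=11+8+6=25 → 17/42 = 0.40476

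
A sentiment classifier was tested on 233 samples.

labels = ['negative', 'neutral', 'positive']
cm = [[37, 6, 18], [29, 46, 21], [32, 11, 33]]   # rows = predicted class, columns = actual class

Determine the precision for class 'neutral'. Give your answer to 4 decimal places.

0.4792

precision = TP/(TP+FP).
neutral: TP=46, FP=29+21=50 → 46/96 = 0.47917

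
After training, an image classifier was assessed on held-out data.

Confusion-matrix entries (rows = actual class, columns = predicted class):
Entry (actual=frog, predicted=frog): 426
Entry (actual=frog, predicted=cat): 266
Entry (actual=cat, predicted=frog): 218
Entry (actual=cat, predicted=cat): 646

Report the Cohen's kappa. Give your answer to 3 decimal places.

Observed agreement pₒ = trace/N = 1072/1556 = 0.6889
Expected agreement pₑ = Σ (rowᵢ·colᵢ)/N² = (692·644 + 864·912)/1556² = 0.5095
κ = (pₒ − pₑ)/(1 − pₑ) = (0.6889 − 0.5095)/(1 − 0.5095) = 0.366

0.366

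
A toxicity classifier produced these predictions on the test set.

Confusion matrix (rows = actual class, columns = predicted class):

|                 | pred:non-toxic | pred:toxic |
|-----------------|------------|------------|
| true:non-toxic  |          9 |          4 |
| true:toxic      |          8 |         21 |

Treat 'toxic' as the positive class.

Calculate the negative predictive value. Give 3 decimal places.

NPV = TN/(TN+FN) = 9/(9+8) = 0.529

0.529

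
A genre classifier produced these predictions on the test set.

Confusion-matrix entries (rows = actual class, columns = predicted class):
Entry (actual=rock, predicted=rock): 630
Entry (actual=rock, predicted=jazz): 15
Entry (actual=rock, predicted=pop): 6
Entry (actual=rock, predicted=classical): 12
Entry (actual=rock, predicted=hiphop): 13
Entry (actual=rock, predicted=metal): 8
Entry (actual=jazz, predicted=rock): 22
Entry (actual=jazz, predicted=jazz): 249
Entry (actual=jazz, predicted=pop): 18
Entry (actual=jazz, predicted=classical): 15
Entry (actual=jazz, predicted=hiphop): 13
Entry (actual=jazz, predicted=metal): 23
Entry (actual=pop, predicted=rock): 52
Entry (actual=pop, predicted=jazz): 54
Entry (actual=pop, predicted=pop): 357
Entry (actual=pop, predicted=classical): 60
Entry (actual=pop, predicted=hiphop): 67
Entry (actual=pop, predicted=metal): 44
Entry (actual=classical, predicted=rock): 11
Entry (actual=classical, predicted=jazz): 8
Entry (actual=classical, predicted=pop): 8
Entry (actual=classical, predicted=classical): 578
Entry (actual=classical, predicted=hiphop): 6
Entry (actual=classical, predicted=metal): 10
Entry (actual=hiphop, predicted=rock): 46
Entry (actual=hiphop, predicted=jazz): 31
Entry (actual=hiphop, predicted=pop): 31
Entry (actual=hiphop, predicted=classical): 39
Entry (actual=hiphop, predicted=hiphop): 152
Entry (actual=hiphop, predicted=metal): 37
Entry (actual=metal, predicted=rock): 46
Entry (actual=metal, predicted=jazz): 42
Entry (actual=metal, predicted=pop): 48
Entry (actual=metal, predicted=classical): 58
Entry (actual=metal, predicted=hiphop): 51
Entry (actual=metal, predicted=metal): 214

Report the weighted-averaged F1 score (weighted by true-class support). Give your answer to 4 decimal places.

0.6975

Per-class F1 score (2·TP/(2·TP+FP+FN)):
  rock: TP=630, FP=22+52+11+46+46=177, FN=15+6+12+13+8=54 → 1260/1491 = 0.84507
  jazz: TP=249, FP=15+54+8+31+42=150, FN=22+18+15+13+23=91 → 498/739 = 0.67388
  pop: TP=357, FP=6+18+8+31+48=111, FN=52+54+60+67+44=277 → 714/1102 = 0.64791
  classical: TP=578, FP=12+15+60+39+58=184, FN=11+8+8+6+10=43 → 1156/1383 = 0.83586
  hiphop: TP=152, FP=13+13+67+6+51=150, FN=46+31+31+39+37=184 → 304/638 = 0.47649
  metal: TP=214, FP=8+23+44+10+37=122, FN=46+42+48+58+51=245 → 428/795 = 0.53836
Weighted-F1 score = Σ (supportᵢ/N)·F1 scoreᵢ with N=3074: (684/3074)·0.84507 + (340/3074)·0.67388 + (634/3074)·0.64791 + (621/3074)·0.83586 + (336/3074)·0.47649 + (459/3074)·0.53836 = 0.6975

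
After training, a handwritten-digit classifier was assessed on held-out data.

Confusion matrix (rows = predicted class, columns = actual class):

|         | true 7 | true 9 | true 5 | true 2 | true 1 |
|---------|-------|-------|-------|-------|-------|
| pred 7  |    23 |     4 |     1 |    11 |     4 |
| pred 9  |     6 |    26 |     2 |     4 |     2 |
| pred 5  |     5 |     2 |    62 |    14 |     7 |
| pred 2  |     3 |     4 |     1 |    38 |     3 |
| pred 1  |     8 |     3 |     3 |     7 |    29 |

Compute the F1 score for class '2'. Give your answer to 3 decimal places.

0.618

Take TP from the diagonal, FP from the rest of the '2' prediction marginal, FN from the rest of the '2' actual marginal.
F1 score = 2·TP/(2·TP+FP+FN).
2: TP=38, FP=3+4+1+3=11, FN=11+4+14+7=36 → 76/123 = 0.6179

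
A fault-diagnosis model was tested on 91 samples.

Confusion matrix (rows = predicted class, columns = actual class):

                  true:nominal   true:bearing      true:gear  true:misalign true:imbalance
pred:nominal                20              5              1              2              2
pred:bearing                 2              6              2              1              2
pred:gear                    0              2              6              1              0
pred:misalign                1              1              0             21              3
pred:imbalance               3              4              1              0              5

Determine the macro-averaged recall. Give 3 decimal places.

0.592

Per-class recall (TP/(TP+FN)):
  nominal: TP=20, FN=2+0+1+3=6 → 20/26 = 0.7692
  bearing: TP=6, FN=5+2+1+4=12 → 6/18 = 0.3333
  gear: TP=6, FN=1+2+0+1=4 → 6/10 = 0.6000
  misalign: TP=21, FN=2+1+1+0=4 → 21/25 = 0.8400
  imbalance: TP=5, FN=2+2+0+3=7 → 5/12 = 0.4167
Macro-recall = mean = (0.7692 + 0.3333 + 0.6000 + 0.8400 + 0.4167) / 5 = 0.592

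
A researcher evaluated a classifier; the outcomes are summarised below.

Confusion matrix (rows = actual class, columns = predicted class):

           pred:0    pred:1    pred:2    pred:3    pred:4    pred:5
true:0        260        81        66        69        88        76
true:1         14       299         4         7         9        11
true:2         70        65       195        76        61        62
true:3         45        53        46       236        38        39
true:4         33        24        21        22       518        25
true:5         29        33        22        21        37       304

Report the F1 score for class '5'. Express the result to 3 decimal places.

0.631

Take TP from the diagonal, FP from the rest of the '5' prediction marginal, FN from the rest of the '5' actual marginal.
F1 score = 2·TP/(2·TP+FP+FN).
5: TP=304, FP=76+11+62+39+25=213, FN=29+33+22+21+37=142 → 608/963 = 0.6314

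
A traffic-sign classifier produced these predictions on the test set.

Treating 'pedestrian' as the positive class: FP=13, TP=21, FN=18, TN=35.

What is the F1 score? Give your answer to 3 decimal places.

0.575

Precision = TP/(TP+FP) = 21/34 = 0.6176
Recall = TP/(TP+FN) = 21/39 = 0.5385
F1 = 2·TP/(2·TP+FP+FN) = 42/73 = 0.575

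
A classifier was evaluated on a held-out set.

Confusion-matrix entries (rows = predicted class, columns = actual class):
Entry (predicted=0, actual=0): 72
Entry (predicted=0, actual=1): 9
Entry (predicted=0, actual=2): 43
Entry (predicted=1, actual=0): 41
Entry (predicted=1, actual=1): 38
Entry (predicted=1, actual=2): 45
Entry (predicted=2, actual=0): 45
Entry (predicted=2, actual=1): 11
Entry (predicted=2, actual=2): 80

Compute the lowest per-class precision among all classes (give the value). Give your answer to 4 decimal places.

Per-class precision (TP/(TP+FP)):
  0: TP=72, FP=9+43=52 → 72/124 = 0.58065
  1: TP=38, FP=41+45=86 → 38/124 = 0.30645
  2: TP=80, FP=45+11=56 → 80/136 = 0.58824
Lowest is class '1' with precision = 0.3065.

0.3065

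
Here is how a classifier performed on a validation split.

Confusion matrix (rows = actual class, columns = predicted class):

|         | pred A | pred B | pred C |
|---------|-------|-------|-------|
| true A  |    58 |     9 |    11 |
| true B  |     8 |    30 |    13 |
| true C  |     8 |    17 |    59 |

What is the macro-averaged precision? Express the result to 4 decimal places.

0.6768

Per-class precision (TP/(TP+FP)):
  A: TP=58, FP=8+8=16 → 58/74 = 0.78378
  B: TP=30, FP=9+17=26 → 30/56 = 0.53571
  C: TP=59, FP=11+13=24 → 59/83 = 0.71084
Macro-precision = mean = (0.78378 + 0.53571 + 0.71084) / 3 = 0.6768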